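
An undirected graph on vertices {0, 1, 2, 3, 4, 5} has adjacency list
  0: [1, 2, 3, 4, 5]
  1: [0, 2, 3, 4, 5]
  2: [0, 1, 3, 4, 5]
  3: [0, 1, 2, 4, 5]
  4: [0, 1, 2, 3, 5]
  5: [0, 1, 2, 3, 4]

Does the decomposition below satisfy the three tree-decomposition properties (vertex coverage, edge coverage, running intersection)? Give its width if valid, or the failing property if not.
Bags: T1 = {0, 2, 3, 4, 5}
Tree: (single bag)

A tree decomposition must satisfy three properties: every vertex lies in some bag; for every edge, both endpoints lie together in some bag; and for every vertex, the bags containing it form a connected subtree. Here vertex 1 appears in no bag, so the decomposition is invalid.

No — vertex 1 appears in no bag.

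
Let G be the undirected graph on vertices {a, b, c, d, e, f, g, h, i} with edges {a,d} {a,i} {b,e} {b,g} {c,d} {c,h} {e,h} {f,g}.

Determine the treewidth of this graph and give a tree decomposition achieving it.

Treewidth 1.
Bags: B1 = {a, i}  B2 = {a, d}  B3 = {c, d}  B4 = {c, h}  B5 = {e, h}  B6 = {b, e}  B7 = {b, g}  B8 = {f, g}
Tree: B1–B2, B2–B3, B3–B4, B4–B5, B5–B6, B6–B7, B7–B8

The largest bag has 2 vertices, giving width 1; this decomposition certifies tw(G) ≤ 1. Since G has at least one edge (e.g. i–a), it is not an edgeless graph, so tw(G) ≥ 1. The upper and lower bounds meet at 1, so that is the treewidth.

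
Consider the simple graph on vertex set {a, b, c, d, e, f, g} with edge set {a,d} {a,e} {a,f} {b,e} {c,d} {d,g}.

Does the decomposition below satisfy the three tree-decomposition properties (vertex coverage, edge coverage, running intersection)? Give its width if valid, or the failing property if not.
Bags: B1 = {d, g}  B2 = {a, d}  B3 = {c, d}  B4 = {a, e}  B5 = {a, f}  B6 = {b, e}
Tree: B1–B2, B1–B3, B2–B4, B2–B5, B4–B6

Yes; width 1.

Checking the three conditions: (i) the bags cover all of {a, b, c, d, e, f, g}; (ii) for each edge, some bag contains both endpoints; (iii) the bags containing any fixed vertex form a subtree. All hold, so the decomposition is valid with width 2 − 1 = 1.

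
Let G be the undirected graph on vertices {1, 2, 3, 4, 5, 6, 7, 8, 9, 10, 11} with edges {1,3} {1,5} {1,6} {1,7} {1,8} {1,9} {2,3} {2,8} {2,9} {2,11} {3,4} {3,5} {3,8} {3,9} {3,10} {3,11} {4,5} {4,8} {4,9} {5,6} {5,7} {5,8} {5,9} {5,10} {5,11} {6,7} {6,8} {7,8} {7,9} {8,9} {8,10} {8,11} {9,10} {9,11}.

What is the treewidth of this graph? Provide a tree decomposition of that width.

Each bag holds 5 vertices, so the decomposition has width 4, which upper-bounds the treewidth. Conversely, {2, 3, 8, 9, 11} is a clique of size 5, and the vertices of any clique must share a bag in every tree decomposition; so some bag has ≥ 5 vertices and tw(G) ≥ 4. Therefore the treewidth is 4.

Treewidth 4.
One optimal decomposition is:
Bags: B1 = {3, 5, 8, 9, 11}  B2 = {3, 5, 8, 9, 10}  B3 = {3, 4, 5, 8, 9}  B4 = {1, 3, 5, 8, 9}  B5 = {2, 3, 8, 9, 11}  B6 = {1, 5, 7, 8, 9}  B7 = {1, 5, 6, 7, 8}
Tree: B1–B2, B2–B3, B3–B4, B1–B5, B4–B6, B6–B7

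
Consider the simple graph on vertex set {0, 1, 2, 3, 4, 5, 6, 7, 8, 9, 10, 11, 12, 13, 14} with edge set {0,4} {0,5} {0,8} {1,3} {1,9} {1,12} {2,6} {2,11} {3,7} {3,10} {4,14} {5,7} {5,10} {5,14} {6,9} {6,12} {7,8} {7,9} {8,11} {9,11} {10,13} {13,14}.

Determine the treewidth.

A width-3 tree decomposition is:
Bags: B1 = {1, 2, 6, 12}  B2 = {1, 2, 6, 9}  B3 = {1, 2, 9, 11}  B4 = {1, 3, 9, 11}  B5 = {3, 7, 9, 11}  B6 = {3, 7, 8, 11}  B7 = {3, 7, 8, 10}  B8 = {5, 7, 8, 10}  B9 = {0, 5, 8, 10}  B10 = {0, 5, 10, 13}  B11 = {0, 5, 13, 14}  B12 = {0, 4, 13, 14}
Tree: B1–B2, B2–B3, B3–B4, B4–B5, B5–B6, B6–B7, B7–B8, B8–B9, B9–B10, B10–B11, B11–B12
Every bag has size at most 4, so the width is 4 − 1 = 3 and tw(G) ≤ 3. For the lower bound: the 4 vertex sets {2,6,12}, {1}, {9}, {3,7,8,11} are disjoint, each induces a connected subgraph, and every pair is joined by at least one edge of G. Contracting each set to a single vertex therefore yields K_{4} as a minor, and since treewidth is minor-monotone, tw(G) ≥ tw(K_{4}) = 3. Combining the bounds, tw(G) = 3.

3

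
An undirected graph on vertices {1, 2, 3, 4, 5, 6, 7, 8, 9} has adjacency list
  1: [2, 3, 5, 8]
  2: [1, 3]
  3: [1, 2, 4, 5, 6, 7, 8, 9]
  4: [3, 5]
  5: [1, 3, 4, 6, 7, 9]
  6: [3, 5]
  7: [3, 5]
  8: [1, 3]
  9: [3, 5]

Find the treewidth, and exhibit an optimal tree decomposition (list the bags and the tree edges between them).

Treewidth 2.
One such decomposition:
Bags: B1 = {3, 5, 7}  B2 = {1, 3, 5}  B3 = {3, 5, 6}  B4 = {1, 2, 3}  B5 = {3, 5, 9}  B6 = {3, 4, 5}  B7 = {1, 3, 8}
Tree: B1–B2, B2–B3, B2–B4, B1–B5, B2–B6, B4–B7

Every bag has size at most 3, so the width is 3 − 1 = 2 and tw(G) ≤ 2. Conversely, {1, 3, 8} is a clique of size 3, and the vertices of any clique must share a bag in every tree decomposition; so some bag has ≥ 3 vertices and tw(G) ≥ 2. Combining the bounds, tw(G) = 2.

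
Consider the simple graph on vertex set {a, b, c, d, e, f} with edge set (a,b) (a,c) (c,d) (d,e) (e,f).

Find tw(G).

1

A width-1 tree decomposition is:
Bags: B1 = {a, b}  B2 = {a, c}  B3 = {c, d}  B4 = {d, e}  B5 = {e, f}
Tree: B1–B2, B2–B3, B3–B4, B4–B5
The largest bag has 2 vertices, giving width 1; this decomposition certifies tw(G) ≤ 1. Since G has at least one edge (e.g. b–a), it is not an edgeless graph, so tw(G) ≥ 1. Therefore the treewidth is 1.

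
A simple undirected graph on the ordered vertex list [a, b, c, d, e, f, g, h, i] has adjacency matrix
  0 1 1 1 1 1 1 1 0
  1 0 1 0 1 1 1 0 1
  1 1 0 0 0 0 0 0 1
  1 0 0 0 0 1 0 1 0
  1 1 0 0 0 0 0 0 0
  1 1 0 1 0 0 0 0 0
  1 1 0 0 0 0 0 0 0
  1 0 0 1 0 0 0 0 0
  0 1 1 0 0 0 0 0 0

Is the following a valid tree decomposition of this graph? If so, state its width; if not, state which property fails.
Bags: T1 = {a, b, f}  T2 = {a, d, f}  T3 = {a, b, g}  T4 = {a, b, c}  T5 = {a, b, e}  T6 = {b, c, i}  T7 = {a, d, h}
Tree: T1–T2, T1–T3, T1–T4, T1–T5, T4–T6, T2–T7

Checking the three conditions: (i) the bags cover all of {a, b, c, d, e, f, g, h, i}; (ii) for each edge, some bag contains both endpoints; (iii) the bags containing any fixed vertex form a subtree. All hold, so the decomposition is valid with width 3 − 1 = 2.

Yes; width 2.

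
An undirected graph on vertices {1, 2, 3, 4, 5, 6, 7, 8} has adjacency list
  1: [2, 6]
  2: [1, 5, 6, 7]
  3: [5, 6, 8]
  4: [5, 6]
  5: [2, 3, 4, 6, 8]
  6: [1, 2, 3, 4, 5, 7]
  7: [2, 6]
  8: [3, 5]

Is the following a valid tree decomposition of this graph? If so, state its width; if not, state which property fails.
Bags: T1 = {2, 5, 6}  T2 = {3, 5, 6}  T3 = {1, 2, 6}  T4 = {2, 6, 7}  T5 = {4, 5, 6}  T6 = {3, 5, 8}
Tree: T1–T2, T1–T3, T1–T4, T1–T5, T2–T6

Yes; width 2.

Every vertex of G appears in some bag (union = {1, 2, 3, 4, 5, 6, 7, 8}); every edge is covered by a bag; and for each vertex v the set of bags containing v is connected in the bag tree. The decomposition is therefore valid. The largest bag has 3 vertices, so the width is 2.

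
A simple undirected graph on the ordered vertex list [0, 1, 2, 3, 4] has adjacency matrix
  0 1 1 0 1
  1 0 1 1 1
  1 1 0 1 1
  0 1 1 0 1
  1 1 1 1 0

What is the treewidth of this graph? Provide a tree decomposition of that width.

Treewidth 3.
One optimal decomposition is:
Bags: B1 = {1, 2, 3, 4}  B2 = {0, 1, 2, 4}
Tree: B1–B2

Each bag holds 4 vertices, so the decomposition has width 3, which upper-bounds the treewidth. For the lower bound, the 4 vertices {0, 1, 2, 4} are pairwise adjacent, and any tree decomposition puts a clique entirely inside one bag — forcing width ≥ 3. The upper and lower bounds meet at 3, so that is the treewidth.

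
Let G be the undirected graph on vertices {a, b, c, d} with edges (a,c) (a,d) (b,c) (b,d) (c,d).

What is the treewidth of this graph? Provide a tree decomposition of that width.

Treewidth 2.
One optimal decomposition is:
Bags: B1 = {a, c, d}  B2 = {b, c, d}
Tree: B1–B2

Each bag holds 3 vertices, so the decomposition has width 2, which upper-bounds the treewidth. For the lower bound, the 3 vertices {a, c, d} are pairwise adjacent, and any tree decomposition puts a clique entirely inside one bag — forcing width ≥ 2. Combining the bounds, tw(G) = 2.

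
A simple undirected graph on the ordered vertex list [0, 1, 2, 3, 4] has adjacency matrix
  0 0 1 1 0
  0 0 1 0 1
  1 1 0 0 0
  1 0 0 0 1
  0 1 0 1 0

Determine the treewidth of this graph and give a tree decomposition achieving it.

Treewidth 2.
Bags: B1 = {0, 1, 2}  B2 = {0, 1, 3}  B3 = {1, 3, 4}
Tree: B1–B2, B2–B3

The largest bag has 3 vertices, giving width 2; this decomposition certifies tw(G) ≤ 2. For the lower bound, G contains the cycle 1–2–0–3–4–1, so G is not a forest; only forests have treewidth ≤ 1, hence tw(G) ≥ 2. Therefore the treewidth is 2.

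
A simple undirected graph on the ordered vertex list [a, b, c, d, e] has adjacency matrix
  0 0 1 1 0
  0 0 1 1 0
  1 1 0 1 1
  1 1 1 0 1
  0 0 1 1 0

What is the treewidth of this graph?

A width-2 tree decomposition is:
Bags: B1 = {c, d, e}  B2 = {a, c, d}  B3 = {b, c, d}
Tree: B1–B2, B2–B3
Every bag has size at most 3, so the width is 3 − 1 = 2 and tw(G) ≤ 2. On the other hand G contains the 3-clique {c, d, e}. A clique must lie in a single bag of any decomposition, so no decomposition can have width below 2. Therefore the treewidth is 2.

2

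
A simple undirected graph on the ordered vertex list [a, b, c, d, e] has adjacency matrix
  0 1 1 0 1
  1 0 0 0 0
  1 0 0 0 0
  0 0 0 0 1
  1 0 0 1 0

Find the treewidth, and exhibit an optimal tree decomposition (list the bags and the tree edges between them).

Every bag has size at most 2, so the width is 2 − 1 = 1 and tw(G) ≤ 1. Any graph with an edge has treewidth ≥ 1, and G has the edge a–e. Therefore the treewidth is 1.

Treewidth 1.
One optimal decomposition is:
Bags: B1 = {a, e}  B2 = {a, c}  B3 = {d, e}  B4 = {a, b}
Tree: B1–B2, B1–B3, B2–B4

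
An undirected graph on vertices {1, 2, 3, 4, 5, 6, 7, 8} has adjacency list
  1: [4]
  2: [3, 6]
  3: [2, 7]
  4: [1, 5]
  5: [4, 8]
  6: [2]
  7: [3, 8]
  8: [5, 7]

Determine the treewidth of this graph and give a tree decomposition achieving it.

Treewidth 1.
One optimal decomposition is:
Bags: B1 = {1, 4}  B2 = {4, 5}  B3 = {5, 8}  B4 = {7, 8}  B5 = {3, 7}  B6 = {2, 3}  B7 = {2, 6}
Tree: B1–B2, B2–B3, B3–B4, B4–B5, B5–B6, B6–B7

The largest bag has 2 vertices, giving width 1; this decomposition certifies tw(G) ≤ 1. Since G has at least one edge (e.g. 1–4), it is not an edgeless graph, so tw(G) ≥ 1. Therefore the treewidth is 1.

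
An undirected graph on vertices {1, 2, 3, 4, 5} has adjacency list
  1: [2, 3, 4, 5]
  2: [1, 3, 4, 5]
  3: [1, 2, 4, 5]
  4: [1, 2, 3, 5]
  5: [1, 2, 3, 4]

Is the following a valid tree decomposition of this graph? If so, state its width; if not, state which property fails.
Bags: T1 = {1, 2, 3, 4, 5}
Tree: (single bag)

Yes; width 4.

Checking the three conditions: (i) the bags cover all of {1, 2, 3, 4, 5}; (ii) for each edge, some bag contains both endpoints; (iii) the bags containing any fixed vertex form a subtree. All hold, so the decomposition is valid with width 5 − 1 = 4.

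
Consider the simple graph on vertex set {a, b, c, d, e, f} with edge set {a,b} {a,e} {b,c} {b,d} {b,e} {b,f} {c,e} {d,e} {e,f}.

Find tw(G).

A width-2 tree decomposition is:
Bags: B1 = {b, e, f}  B2 = {a, b, e}  B3 = {b, c, e}  B4 = {b, d, e}
Tree: B1–B2, B2–B3, B3–B4
Each bag holds 3 vertices, so the decomposition has width 2, which upper-bounds the treewidth. On the other hand G contains the 3-clique {b, d, e}. A clique must lie in a single bag of any decomposition, so no decomposition can have width below 2. The upper and lower bounds meet at 2, so that is the treewidth.

2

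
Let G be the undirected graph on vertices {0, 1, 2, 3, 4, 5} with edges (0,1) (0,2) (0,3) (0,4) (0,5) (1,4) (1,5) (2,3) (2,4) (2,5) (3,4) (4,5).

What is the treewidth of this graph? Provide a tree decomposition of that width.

Treewidth 3.
One optimal decomposition is:
Bags: B1 = {0, 2, 4, 5}  B2 = {0, 1, 4, 5}  B3 = {0, 2, 3, 4}
Tree: B1–B2, B1–B3

The largest bag has 4 vertices, giving width 3; this decomposition certifies tw(G) ≤ 3. For the lower bound, the 4 vertices {0, 1, 4, 5} are pairwise adjacent, and any tree decomposition puts a clique entirely inside one bag — forcing width ≥ 3. Therefore the treewidth is 3.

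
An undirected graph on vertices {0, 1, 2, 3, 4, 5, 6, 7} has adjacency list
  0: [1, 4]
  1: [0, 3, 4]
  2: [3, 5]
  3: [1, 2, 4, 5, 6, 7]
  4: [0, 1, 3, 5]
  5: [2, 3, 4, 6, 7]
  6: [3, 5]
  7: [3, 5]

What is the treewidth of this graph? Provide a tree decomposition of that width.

Treewidth 2.
One such decomposition:
Bags: B1 = {1, 3, 4}  B2 = {3, 4, 5}  B3 = {3, 5, 7}  B4 = {3, 5, 6}  B5 = {0, 1, 4}  B6 = {2, 3, 5}
Tree: B1–B2, B2–B3, B2–B4, B1–B5, B2–B6

Every bag has size at most 3, so the width is 3 − 1 = 2 and tw(G) ≤ 2. On the other hand G contains the 3-clique {0, 1, 4}. A clique must lie in a single bag of any decomposition, so no decomposition can have width below 2. Combining the bounds, tw(G) = 2.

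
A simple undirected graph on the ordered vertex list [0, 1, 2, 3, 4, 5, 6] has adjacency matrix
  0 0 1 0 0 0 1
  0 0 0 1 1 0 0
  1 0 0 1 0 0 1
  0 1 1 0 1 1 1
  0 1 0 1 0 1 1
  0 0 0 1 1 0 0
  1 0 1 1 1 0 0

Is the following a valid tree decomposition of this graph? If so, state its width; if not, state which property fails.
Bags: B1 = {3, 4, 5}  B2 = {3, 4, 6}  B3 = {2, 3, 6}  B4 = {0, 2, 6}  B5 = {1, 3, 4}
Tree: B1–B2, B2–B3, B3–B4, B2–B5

Yes; width 2.

Every vertex of G appears in some bag (union = {0, 1, 2, 3, 4, 5, 6}); every edge is covered by a bag; and for each vertex v the set of bags containing v is connected in the bag tree. The decomposition is therefore valid. The largest bag has 3 vertices, so the width is 2.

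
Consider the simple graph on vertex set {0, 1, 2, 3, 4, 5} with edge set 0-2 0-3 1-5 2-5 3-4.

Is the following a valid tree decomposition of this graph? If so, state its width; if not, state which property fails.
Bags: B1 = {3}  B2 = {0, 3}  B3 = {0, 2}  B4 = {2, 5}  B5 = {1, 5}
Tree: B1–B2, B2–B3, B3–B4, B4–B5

No — vertex 4 appears in no bag.

A tree decomposition must satisfy three properties: every vertex lies in some bag; for every edge, both endpoints lie together in some bag; and for every vertex, the bags containing it form a connected subtree. Here vertex 4 appears in no bag, so the decomposition is invalid.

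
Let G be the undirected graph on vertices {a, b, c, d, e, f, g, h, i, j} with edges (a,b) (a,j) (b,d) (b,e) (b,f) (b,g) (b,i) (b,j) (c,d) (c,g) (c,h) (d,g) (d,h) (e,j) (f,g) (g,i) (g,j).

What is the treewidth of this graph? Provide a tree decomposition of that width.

Treewidth 2.
One optimal decomposition is:
Bags: B1 = {b, d, g}  B2 = {b, g, j}  B3 = {b, e, j}  B4 = {b, f, g}  B5 = {c, d, g}  B6 = {b, g, i}  B7 = {c, d, h}  B8 = {a, b, j}
Tree: B1–B2, B2–B3, B2–B4, B1–B5, B1–B6, B5–B7, B3–B8

Each bag holds 3 vertices, so the decomposition has width 2, which upper-bounds the treewidth. For the lower bound, the 3 vertices {c, d, h} are pairwise adjacent, and any tree decomposition puts a clique entirely inside one bag — forcing width ≥ 2. Hence tw(G) = 2 exactly.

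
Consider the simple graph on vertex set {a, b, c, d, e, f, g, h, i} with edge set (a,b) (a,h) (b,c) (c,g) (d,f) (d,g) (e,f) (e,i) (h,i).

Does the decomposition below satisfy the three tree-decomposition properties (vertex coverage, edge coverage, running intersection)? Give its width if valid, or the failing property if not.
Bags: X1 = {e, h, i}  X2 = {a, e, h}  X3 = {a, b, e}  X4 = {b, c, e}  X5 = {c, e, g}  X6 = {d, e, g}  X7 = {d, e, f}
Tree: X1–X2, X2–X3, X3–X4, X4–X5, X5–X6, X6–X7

Checking the three conditions: (i) the bags cover all of {a, b, c, d, e, f, g, h, i}; (ii) for each edge, some bag contains both endpoints; (iii) the bags containing any fixed vertex form a subtree. All hold, so the decomposition is valid with width 3 − 1 = 2.

Yes; width 2.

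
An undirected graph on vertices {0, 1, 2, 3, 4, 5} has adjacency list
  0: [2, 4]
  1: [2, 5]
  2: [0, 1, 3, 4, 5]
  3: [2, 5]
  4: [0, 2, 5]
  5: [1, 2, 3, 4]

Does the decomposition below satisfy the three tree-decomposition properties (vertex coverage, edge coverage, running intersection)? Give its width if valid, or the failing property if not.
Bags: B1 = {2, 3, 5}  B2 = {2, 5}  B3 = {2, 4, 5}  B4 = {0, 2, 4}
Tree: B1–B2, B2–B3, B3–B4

No — vertex 1 appears in no bag.

A tree decomposition must satisfy three properties: every vertex lies in some bag; for every edge, both endpoints lie together in some bag; and for every vertex, the bags containing it form a connected subtree. Here vertex 1 appears in no bag, so the decomposition is invalid.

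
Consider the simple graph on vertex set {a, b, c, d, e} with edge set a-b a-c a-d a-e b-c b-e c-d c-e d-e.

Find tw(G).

3

A width-3 tree decomposition is:
Bags: B1 = {a, c, d, e}  B2 = {a, b, c, e}
Tree: B1–B2
The largest bag has 4 vertices, giving width 3; this decomposition certifies tw(G) ≤ 3. On the other hand G contains the 4-clique {a, c, d, e}. A clique must lie in a single bag of any decomposition, so no decomposition can have width below 3. Hence tw(G) = 3 exactly.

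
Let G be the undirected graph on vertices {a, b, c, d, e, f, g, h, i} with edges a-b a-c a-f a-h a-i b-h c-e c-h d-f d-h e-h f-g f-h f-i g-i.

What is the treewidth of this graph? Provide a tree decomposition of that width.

The largest bag has 3 vertices, giving width 2; this decomposition certifies tw(G) ≤ 2. On the other hand G contains the 3-clique {f, g, i}. A clique must lie in a single bag of any decomposition, so no decomposition can have width below 2. The upper and lower bounds meet at 2, so that is the treewidth.

Treewidth 2.
One such decomposition:
Bags: B1 = {a, f, i}  B2 = {f, g, i}  B3 = {a, f, h}  B4 = {a, b, h}  B5 = {a, c, h}  B6 = {d, f, h}  B7 = {c, e, h}
Tree: B1–B2, B1–B3, B3–B4, B4–B5, B3–B6, B5–B7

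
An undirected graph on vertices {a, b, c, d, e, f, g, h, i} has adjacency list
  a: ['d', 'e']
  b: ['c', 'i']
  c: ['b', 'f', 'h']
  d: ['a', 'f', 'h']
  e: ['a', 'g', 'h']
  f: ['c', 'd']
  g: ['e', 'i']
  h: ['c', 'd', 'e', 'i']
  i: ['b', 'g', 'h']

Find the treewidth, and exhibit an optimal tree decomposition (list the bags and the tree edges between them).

Treewidth 3.
One optimal decomposition is:
Bags: B1 = {a, d, e, f}  B2 = {d, e, f, h}  B3 = {c, e, f, h}  B4 = {c, e, g, h}  B5 = {c, g, h, i}  B6 = {b, c, g, i}
Tree: B1–B2, B2–B3, B3–B4, B4–B5, B5–B6

Each bag holds 4 vertices, so the decomposition has width 3, which upper-bounds the treewidth. For the lower bound: the 4 vertex sets {a,d,f}, {e}, {h}, {b,c,g,i} are disjoint, each induces a connected subgraph, and every pair is joined by at least one edge of G. Contracting each set to a single vertex therefore yields K_{4} as a minor, and since treewidth is minor-monotone, tw(G) ≥ tw(K_{4}) = 3. Combining the bounds, tw(G) = 3.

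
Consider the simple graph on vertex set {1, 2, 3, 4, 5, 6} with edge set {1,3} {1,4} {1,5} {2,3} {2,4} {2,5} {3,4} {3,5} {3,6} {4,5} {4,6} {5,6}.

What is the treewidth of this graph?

3

A width-3 tree decomposition is:
Bags: B1 = {1, 3, 4, 5}  B2 = {2, 3, 4, 5}  B3 = {3, 4, 5, 6}
Tree: B1–B2, B2–B3
The largest bag has 4 vertices, giving width 3; this decomposition certifies tw(G) ≤ 3. For the lower bound, the 4 vertices {1, 3, 4, 5} are pairwise adjacent, and any tree decomposition puts a clique entirely inside one bag — forcing width ≥ 3. Hence tw(G) = 3 exactly.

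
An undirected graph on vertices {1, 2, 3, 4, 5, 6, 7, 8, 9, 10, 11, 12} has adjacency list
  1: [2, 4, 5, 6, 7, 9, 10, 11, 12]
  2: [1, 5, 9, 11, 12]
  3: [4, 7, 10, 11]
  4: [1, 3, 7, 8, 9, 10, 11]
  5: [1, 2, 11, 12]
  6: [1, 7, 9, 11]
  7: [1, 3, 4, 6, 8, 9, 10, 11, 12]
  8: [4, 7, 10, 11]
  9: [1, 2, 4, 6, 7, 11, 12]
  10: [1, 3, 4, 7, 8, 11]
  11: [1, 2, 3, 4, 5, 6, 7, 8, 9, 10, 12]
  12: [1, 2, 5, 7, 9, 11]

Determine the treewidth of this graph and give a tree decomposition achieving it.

The largest bag has 5 vertices, giving width 4; this decomposition certifies tw(G) ≤ 4. Conversely, {4, 7, 8, 10, 11} is a clique of size 5, and the vertices of any clique must share a bag in every tree decomposition; so some bag has ≥ 5 vertices and tw(G) ≥ 4. Hence tw(G) = 4 exactly.

Treewidth 4.
One optimal decomposition is:
Bags: B1 = {1, 4, 7, 9, 11}  B2 = {1, 4, 7, 10, 11}  B3 = {1, 7, 9, 11, 12}  B4 = {1, 2, 9, 11, 12}  B5 = {1, 2, 5, 11, 12}  B6 = {4, 7, 8, 10, 11}  B7 = {3, 4, 7, 10, 11}  B8 = {1, 6, 7, 9, 11}
Tree: B1–B2, B1–B3, B3–B4, B4–B5, B2–B6, B2–B7, B1–B8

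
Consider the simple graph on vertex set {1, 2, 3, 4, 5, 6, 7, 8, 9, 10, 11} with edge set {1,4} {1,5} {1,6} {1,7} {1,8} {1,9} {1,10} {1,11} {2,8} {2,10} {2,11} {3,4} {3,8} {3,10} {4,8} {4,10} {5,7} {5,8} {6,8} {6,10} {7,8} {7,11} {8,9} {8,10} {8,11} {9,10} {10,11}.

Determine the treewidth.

3

A width-3 tree decomposition is:
Bags: B1 = {1, 4, 8, 10}  B2 = {1, 8, 10, 11}  B3 = {3, 4, 8, 10}  B4 = {1, 6, 8, 10}  B5 = {1, 7, 8, 11}  B6 = {1, 8, 9, 10}  B7 = {2, 8, 10, 11}  B8 = {1, 5, 7, 8}
Tree: B1–B2, B1–B3, B2–B4, B2–B5, B2–B6, B2–B7, B5–B8
Each bag holds 4 vertices, so the decomposition has width 3, which upper-bounds the treewidth. For the lower bound, the 4 vertices {1, 8, 9, 10} are pairwise adjacent, and any tree decomposition puts a clique entirely inside one bag — forcing width ≥ 3. Hence tw(G) = 3 exactly.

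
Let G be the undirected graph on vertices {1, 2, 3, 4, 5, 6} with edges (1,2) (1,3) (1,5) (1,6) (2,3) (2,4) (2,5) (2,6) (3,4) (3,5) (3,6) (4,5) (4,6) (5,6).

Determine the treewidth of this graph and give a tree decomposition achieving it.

Treewidth 4.
Bags: B1 = {1, 2, 3, 5, 6}  B2 = {2, 3, 4, 5, 6}
Tree: B1–B2

Every bag has size at most 5, so the width is 5 − 1 = 4 and tw(G) ≤ 4. Conversely, {1, 2, 3, 5, 6} is a clique of size 5, and the vertices of any clique must share a bag in every tree decomposition; so some bag has ≥ 5 vertices and tw(G) ≥ 4. Hence tw(G) = 4 exactly.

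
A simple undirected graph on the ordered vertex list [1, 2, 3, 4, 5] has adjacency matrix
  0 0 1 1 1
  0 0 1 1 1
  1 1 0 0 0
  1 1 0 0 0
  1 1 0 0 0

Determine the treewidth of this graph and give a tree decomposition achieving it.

Each bag holds 3 vertices, so the decomposition has width 2, which upper-bounds the treewidth. Since 4–2–3–1–4 is a cycle in G, G is not acyclic. Forests are exactly the graphs of treewidth ≤ 1, so tw(G) ≥ 2. The upper and lower bounds meet at 2, so that is the treewidth.

Treewidth 2.
One such decomposition:
Bags: B1 = {1, 2, 4}  B2 = {1, 2, 3}  B3 = {1, 2, 5}
Tree: B1–B2, B2–B3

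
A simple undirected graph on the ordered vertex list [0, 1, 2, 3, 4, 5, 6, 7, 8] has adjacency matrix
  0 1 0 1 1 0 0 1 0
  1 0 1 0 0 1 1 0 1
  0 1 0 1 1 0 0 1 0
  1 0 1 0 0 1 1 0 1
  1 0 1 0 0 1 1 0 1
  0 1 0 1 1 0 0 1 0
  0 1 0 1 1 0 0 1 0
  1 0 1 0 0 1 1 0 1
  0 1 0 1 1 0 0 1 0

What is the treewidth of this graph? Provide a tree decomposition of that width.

Treewidth 4.
Bags: B1 = {1, 3, 4, 5, 7}  B2 = {0, 1, 3, 4, 7}  B3 = {1, 3, 4, 7, 8}  B4 = {1, 2, 3, 4, 7}  B5 = {1, 3, 4, 6, 7}
Tree: B1–B2, B2–B3, B3–B4, B4–B5

Each bag holds 5 vertices, so the decomposition has width 4, which upper-bounds the treewidth. For the lower bound: the 5 vertex sets {4,5}, {0,7}, {3,8}, {1}, {2} are disjoint, each induces a connected subgraph, and every pair is joined by at least one edge of G. Contracting each set to a single vertex therefore yields K_{5} as a minor, and since treewidth is minor-monotone, tw(G) ≥ tw(K_{5}) = 4. Therefore the treewidth is 4.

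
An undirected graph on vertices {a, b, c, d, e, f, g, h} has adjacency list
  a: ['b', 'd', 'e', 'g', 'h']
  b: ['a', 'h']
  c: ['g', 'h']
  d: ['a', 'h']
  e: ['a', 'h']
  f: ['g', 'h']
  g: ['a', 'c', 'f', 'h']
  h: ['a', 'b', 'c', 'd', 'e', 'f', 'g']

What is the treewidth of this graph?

2

A width-2 tree decomposition is:
Bags: B1 = {a, b, h}  B2 = {a, e, h}  B3 = {a, g, h}  B4 = {f, g, h}  B5 = {a, d, h}  B6 = {c, g, h}
Tree: B1–B2, B1–B3, B3–B4, B2–B5, B3–B6
Every bag has size at most 3, so the width is 3 − 1 = 2 and tw(G) ≤ 2. For the lower bound, the 3 vertices {a, d, h} are pairwise adjacent, and any tree decomposition puts a clique entirely inside one bag — forcing width ≥ 2. The upper and lower bounds meet at 2, so that is the treewidth.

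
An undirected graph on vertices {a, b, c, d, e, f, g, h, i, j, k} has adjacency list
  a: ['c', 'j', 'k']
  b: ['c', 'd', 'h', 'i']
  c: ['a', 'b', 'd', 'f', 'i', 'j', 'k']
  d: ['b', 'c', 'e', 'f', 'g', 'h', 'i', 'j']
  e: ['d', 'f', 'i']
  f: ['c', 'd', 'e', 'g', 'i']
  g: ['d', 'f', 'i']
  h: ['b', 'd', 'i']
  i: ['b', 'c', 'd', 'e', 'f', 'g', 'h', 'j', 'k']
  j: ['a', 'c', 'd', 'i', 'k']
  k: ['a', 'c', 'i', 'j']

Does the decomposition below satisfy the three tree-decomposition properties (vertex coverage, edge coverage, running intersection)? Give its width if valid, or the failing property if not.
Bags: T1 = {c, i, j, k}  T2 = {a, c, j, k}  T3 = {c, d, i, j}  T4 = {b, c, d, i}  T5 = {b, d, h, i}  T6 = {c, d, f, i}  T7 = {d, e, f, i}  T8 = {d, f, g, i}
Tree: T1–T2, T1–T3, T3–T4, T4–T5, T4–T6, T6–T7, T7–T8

Checking the three conditions: (i) the bags cover all of {a, b, c, d, e, f, g, h, i, j, k}; (ii) for each edge, some bag contains both endpoints; (iii) the bags containing any fixed vertex form a subtree. All hold, so the decomposition is valid with width 4 − 1 = 3.

Yes; width 3.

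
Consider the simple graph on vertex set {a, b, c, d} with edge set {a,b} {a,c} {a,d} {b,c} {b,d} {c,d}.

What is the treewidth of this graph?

A width-3 tree decomposition is:
Bags: B1 = {a, b, c, d}
Tree: (single bag)
With just one bag of size 4, the width is 4 − 1 = 3, so tw(G) ≤ 3. For the lower bound, the 4 vertices {a, b, c, d} are pairwise adjacent, and any tree decomposition puts a clique entirely inside one bag — forcing width ≥ 3. Therefore the treewidth is 3.

3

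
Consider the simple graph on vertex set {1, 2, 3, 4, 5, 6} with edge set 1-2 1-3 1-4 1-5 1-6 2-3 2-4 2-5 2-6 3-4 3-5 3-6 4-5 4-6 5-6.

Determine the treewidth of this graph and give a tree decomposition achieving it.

Treewidth 5.
Bags: B1 = {1, 2, 3, 4, 5, 6}
Tree: (single bag)

A single bag containing all 6 vertices is trivially a valid decomposition of width 5. Conversely, {1, 2, 3, 4, 5, 6} is a clique of size 6, and the vertices of any clique must share a bag in every tree decomposition; so some bag has ≥ 6 vertices and tw(G) ≥ 5. Therefore the treewidth is 5.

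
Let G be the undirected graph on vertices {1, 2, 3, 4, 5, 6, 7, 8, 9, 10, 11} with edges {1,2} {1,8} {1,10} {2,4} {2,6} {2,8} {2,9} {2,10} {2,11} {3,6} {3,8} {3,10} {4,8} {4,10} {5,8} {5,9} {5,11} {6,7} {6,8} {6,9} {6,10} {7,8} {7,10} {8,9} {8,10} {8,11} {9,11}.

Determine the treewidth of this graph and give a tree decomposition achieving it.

Every bag has size at most 4, so the width is 4 − 1 = 3 and tw(G) ≤ 3. For the lower bound, the 4 vertices {2, 8, 9, 11} are pairwise adjacent, and any tree decomposition puts a clique entirely inside one bag — forcing width ≥ 3. Combining the bounds, tw(G) = 3.

Treewidth 3.
One such decomposition:
Bags: B1 = {2, 6, 8, 10}  B2 = {2, 6, 8, 9}  B3 = {1, 2, 8, 10}  B4 = {6, 7, 8, 10}  B5 = {2, 4, 8, 10}  B6 = {3, 6, 8, 10}  B7 = {2, 8, 9, 11}  B8 = {5, 8, 9, 11}
Tree: B1–B2, B1–B3, B1–B4, B3–B5, B1–B6, B2–B7, B7–B8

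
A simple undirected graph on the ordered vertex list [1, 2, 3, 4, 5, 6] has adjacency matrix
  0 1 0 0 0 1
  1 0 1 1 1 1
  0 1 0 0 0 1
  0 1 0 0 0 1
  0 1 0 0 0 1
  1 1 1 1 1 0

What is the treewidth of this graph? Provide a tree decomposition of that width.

Each bag holds 3 vertices, so the decomposition has width 2, which upper-bounds the treewidth. For the lower bound, the 3 vertices {1, 2, 6} are pairwise adjacent, and any tree decomposition puts a clique entirely inside one bag — forcing width ≥ 2. Therefore the treewidth is 2.

Treewidth 2.
One optimal decomposition is:
Bags: B1 = {1, 2, 6}  B2 = {2, 5, 6}  B3 = {2, 3, 6}  B4 = {2, 4, 6}
Tree: B1–B2, B2–B3, B2–B4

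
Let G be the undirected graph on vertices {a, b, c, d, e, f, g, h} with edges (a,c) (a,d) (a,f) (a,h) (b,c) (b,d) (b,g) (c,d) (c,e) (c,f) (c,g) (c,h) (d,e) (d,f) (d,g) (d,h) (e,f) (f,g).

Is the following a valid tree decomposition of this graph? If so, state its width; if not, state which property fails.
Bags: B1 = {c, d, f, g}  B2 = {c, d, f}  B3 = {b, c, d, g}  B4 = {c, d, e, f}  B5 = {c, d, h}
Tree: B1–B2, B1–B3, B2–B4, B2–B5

A tree decomposition must satisfy three properties: every vertex lies in some bag; for every edge, both endpoints lie together in some bag; and for every vertex, the bags containing it form a connected subtree. Here vertex a appears in no bag, so the decomposition is invalid.

No — vertex a appears in no bag.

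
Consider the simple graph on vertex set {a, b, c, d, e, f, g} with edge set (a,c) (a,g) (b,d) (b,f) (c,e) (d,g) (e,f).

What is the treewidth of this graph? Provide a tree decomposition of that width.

Treewidth 2.
Bags: B1 = {b, d, g}  B2 = {a, b, g}  B3 = {a, b, c}  B4 = {b, c, e}  B5 = {b, e, f}
Tree: B1–B2, B2–B3, B3–B4, B4–B5

Each bag holds 3 vertices, so the decomposition has width 2, which upper-bounds the treewidth. For the lower bound, G contains the cycle b–d–g–a–c–e–f–b, so G is not a forest; only forests have treewidth ≤ 1, hence tw(G) ≥ 2. Hence tw(G) = 2 exactly.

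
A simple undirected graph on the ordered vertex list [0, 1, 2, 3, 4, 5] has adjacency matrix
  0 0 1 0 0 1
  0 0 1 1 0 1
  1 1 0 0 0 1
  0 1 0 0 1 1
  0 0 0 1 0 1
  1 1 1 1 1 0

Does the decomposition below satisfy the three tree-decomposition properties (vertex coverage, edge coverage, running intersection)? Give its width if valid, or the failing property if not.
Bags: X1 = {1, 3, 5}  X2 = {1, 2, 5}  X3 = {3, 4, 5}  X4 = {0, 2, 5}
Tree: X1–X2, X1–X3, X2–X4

Yes; width 2.

Checking the three conditions: (i) the bags cover all of {0, 1, 2, 3, 4, 5}; (ii) for each edge, some bag contains both endpoints; (iii) the bags containing any fixed vertex form a subtree. All hold, so the decomposition is valid with width 3 − 1 = 2.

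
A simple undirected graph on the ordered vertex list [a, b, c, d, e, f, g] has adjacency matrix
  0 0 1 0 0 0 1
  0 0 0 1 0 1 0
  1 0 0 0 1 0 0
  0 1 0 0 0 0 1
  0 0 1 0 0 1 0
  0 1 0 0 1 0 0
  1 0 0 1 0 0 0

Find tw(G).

2

A width-2 tree decomposition is:
Bags: B1 = {b, d, g}  B2 = {b, f, g}  B3 = {e, f, g}  B4 = {c, e, g}  B5 = {a, c, g}
Tree: B1–B2, B2–B3, B3–B4, B4–B5
The largest bag has 3 vertices, giving width 2; this decomposition certifies tw(G) ≤ 2. The edges g–d–b–f–e–c–a–g form a cycle, so G is not a tree and its treewidth is at least 2. Therefore the treewidth is 2.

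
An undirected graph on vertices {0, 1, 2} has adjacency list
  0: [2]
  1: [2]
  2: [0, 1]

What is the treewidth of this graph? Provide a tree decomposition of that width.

Treewidth 1.
One optimal decomposition is:
Bags: B1 = {0, 2}  B2 = {1, 2}
Tree: B1–B2

The largest bag has 2 vertices, giving width 1; this decomposition certifies tw(G) ≤ 1. G has an edge, so its treewidth is at least 1. Therefore the treewidth is 1.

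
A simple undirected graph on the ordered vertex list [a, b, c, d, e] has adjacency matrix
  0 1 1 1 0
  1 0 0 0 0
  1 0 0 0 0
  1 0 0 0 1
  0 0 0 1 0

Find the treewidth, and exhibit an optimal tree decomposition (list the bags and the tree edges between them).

Each bag holds 2 vertices, so the decomposition has width 1, which upper-bounds the treewidth. Since G has at least one edge (e.g. a–d), it is not an edgeless graph, so tw(G) ≥ 1. The upper and lower bounds meet at 1, so that is the treewidth.

Treewidth 1.
Bags: B1 = {a, d}  B2 = {a, c}  B3 = {d, e}  B4 = {a, b}
Tree: B1–B2, B1–B3, B2–B4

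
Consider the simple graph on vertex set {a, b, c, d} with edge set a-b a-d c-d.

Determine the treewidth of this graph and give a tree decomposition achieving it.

Treewidth 1.
Bags: B1 = {a, b}  B2 = {a, d}  B3 = {c, d}
Tree: B1–B2, B2–B3

Each bag holds 2 vertices, so the decomposition has width 1, which upper-bounds the treewidth. Any graph with an edge has treewidth ≥ 1, and G has the edge b–a. Combining the bounds, tw(G) = 1.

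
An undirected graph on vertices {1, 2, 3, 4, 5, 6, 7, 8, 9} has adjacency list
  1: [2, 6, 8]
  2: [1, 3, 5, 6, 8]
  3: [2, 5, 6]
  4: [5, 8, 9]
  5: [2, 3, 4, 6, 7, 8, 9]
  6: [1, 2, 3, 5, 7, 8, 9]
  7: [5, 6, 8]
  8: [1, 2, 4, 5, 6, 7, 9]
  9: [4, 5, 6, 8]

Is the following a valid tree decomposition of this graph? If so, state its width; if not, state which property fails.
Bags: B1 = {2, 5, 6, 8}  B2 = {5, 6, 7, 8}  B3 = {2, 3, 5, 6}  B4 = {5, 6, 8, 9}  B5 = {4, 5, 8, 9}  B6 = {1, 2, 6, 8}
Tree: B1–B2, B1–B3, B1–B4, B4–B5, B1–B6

Checking the three conditions: (i) the bags cover all of {1, 2, 3, 4, 5, 6, 7, 8, 9}; (ii) for each edge, some bag contains both endpoints; (iii) the bags containing any fixed vertex form a subtree. All hold, so the decomposition is valid with width 4 − 1 = 3.

Yes; width 3.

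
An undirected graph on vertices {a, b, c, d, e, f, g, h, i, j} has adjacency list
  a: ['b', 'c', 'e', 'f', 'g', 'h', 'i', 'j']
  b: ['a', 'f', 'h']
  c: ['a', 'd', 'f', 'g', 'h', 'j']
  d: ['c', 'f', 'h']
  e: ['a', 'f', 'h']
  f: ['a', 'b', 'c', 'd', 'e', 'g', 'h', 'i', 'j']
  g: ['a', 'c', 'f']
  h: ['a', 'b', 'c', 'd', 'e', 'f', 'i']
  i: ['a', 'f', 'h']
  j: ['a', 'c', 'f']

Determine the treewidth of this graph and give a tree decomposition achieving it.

The largest bag has 4 vertices, giving width 3; this decomposition certifies tw(G) ≤ 3. For the lower bound, the 4 vertices {c, d, f, h} are pairwise adjacent, and any tree decomposition puts a clique entirely inside one bag — forcing width ≥ 3. Therefore the treewidth is 3.

Treewidth 3.
One optimal decomposition is:
Bags: B1 = {c, d, f, h}  B2 = {a, c, f, h}  B3 = {a, c, f, j}  B4 = {a, e, f, h}  B5 = {a, c, f, g}  B6 = {a, f, h, i}  B7 = {a, b, f, h}
Tree: B1–B2, B2–B3, B2–B4, B2–B5, B4–B6, B6–B7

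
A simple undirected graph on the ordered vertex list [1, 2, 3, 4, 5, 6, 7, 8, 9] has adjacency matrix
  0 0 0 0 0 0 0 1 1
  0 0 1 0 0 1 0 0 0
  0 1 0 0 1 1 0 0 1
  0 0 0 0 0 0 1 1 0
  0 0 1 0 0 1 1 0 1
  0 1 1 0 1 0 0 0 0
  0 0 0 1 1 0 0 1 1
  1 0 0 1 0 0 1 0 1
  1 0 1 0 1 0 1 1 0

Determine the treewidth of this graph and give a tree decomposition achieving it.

Treewidth 2.
One such decomposition:
Bags: B1 = {4, 7, 8}  B2 = {7, 8, 9}  B3 = {5, 7, 9}  B4 = {3, 5, 9}  B5 = {1, 8, 9}  B6 = {3, 5, 6}  B7 = {2, 3, 6}
Tree: B1–B2, B2–B3, B3–B4, B2–B5, B4–B6, B6–B7

The largest bag has 3 vertices, giving width 2; this decomposition certifies tw(G) ≤ 2. For the lower bound, the 3 vertices {1, 8, 9} are pairwise adjacent, and any tree decomposition puts a clique entirely inside one bag — forcing width ≥ 2. Combining the bounds, tw(G) = 2.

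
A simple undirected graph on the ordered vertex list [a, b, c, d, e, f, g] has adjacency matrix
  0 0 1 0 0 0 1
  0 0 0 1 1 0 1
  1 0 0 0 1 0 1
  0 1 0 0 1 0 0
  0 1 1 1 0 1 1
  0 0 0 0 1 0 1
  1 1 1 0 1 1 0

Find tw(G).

2

A width-2 tree decomposition is:
Bags: B1 = {b, e, g}  B2 = {c, e, g}  B3 = {b, d, e}  B4 = {a, c, g}  B5 = {e, f, g}
Tree: B1–B2, B1–B3, B2–B4, B2–B5
Each bag holds 3 vertices, so the decomposition has width 2, which upper-bounds the treewidth. Conversely, {b, d, e} is a clique of size 3, and the vertices of any clique must share a bag in every tree decomposition; so some bag has ≥ 3 vertices and tw(G) ≥ 2. Therefore the treewidth is 2.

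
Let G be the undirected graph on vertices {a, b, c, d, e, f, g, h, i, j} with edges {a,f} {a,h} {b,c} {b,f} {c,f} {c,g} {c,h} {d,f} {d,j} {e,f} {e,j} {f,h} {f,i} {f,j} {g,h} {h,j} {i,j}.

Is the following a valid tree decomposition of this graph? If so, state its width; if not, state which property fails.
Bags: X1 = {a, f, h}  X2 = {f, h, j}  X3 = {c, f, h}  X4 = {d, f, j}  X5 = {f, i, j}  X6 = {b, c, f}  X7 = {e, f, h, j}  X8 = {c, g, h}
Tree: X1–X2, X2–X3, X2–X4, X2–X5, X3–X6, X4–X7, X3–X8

No — bags containing vertex h are not connected in the tree.

A tree decomposition must satisfy three properties: every vertex lies in some bag; for every edge, both endpoints lie together in some bag; and for every vertex, the bags containing it form a connected subtree. Here bags containing vertex h are not connected in the tree, so the decomposition is invalid.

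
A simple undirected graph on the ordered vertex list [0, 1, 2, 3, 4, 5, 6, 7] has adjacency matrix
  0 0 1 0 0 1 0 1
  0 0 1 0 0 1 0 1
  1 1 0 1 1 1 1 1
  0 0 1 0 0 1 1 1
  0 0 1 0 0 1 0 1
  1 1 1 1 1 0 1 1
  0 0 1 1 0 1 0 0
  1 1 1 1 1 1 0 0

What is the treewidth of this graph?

A width-3 tree decomposition is:
Bags: B1 = {2, 3, 5, 7}  B2 = {2, 4, 5, 7}  B3 = {0, 2, 5, 7}  B4 = {1, 2, 5, 7}  B5 = {2, 3, 5, 6}
Tree: B1–B2, B2–B3, B2–B4, B1–B5
Each bag holds 4 vertices, so the decomposition has width 3, which upper-bounds the treewidth. For the lower bound, the 4 vertices {2, 3, 5, 6} are pairwise adjacent, and any tree decomposition puts a clique entirely inside one bag — forcing width ≥ 3. Therefore the treewidth is 3.

3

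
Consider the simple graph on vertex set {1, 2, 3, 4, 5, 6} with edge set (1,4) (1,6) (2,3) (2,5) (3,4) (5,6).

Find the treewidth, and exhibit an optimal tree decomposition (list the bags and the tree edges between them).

Treewidth 2.
One such decomposition:
Bags: B1 = {1, 3, 4}  B2 = {1, 3, 6}  B3 = {3, 5, 6}  B4 = {2, 3, 5}
Tree: B1–B2, B2–B3, B3–B4

Each bag holds 3 vertices, so the decomposition has width 2, which upper-bounds the treewidth. Since 3–4–1–6–5–2–3 is a cycle in G, G is not acyclic. Forests are exactly the graphs of treewidth ≤ 1, so tw(G) ≥ 2. Combining the bounds, tw(G) = 2.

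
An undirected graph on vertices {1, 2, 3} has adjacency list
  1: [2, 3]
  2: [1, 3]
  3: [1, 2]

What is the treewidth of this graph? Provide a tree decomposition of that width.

Treewidth 2.
Bags: B1 = {1, 2, 3}
Tree: (single bag)

A single bag containing all 3 vertices is trivially a valid decomposition of width 2. Conversely, {1, 2, 3} is a clique of size 3, and the vertices of any clique must share a bag in every tree decomposition; so some bag has ≥ 3 vertices and tw(G) ≥ 2. Combining the bounds, tw(G) = 2.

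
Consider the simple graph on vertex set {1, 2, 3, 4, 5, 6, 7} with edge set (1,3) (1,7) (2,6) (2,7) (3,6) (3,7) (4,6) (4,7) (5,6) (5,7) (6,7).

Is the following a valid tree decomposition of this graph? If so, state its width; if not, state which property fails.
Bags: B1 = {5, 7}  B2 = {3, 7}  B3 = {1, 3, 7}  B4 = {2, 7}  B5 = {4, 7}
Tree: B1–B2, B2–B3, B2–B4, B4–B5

A tree decomposition must satisfy three properties: every vertex lies in some bag; for every edge, both endpoints lie together in some bag; and for every vertex, the bags containing it form a connected subtree. Here vertex 6 appears in no bag, so the decomposition is invalid.

No — vertex 6 appears in no bag.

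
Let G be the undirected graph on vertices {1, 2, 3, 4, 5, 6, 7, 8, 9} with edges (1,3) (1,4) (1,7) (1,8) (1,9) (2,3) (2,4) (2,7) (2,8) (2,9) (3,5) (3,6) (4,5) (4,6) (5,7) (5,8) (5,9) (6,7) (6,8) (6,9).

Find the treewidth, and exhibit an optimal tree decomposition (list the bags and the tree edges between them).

Treewidth 4.
One such decomposition:
Bags: B1 = {1, 2, 5, 6, 7}  B2 = {1, 2, 5, 6, 9}  B3 = {1, 2, 3, 5, 6}  B4 = {1, 2, 4, 5, 6}  B5 = {1, 2, 5, 6, 8}
Tree: B1–B2, B2–B3, B3–B4, B4–B5

Every bag has size at most 5, so the width is 5 − 1 = 4 and tw(G) ≤ 4. For the lower bound: the 5 vertex sets {6,7}, {5,9}, {1,3}, {2}, {4} are disjoint, each induces a connected subgraph, and every pair is joined by at least one edge of G. Contracting each set to a single vertex therefore yields K_{5} as a minor, and since treewidth is minor-monotone, tw(G) ≥ tw(K_{5}) = 4. Therefore the treewidth is 4.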